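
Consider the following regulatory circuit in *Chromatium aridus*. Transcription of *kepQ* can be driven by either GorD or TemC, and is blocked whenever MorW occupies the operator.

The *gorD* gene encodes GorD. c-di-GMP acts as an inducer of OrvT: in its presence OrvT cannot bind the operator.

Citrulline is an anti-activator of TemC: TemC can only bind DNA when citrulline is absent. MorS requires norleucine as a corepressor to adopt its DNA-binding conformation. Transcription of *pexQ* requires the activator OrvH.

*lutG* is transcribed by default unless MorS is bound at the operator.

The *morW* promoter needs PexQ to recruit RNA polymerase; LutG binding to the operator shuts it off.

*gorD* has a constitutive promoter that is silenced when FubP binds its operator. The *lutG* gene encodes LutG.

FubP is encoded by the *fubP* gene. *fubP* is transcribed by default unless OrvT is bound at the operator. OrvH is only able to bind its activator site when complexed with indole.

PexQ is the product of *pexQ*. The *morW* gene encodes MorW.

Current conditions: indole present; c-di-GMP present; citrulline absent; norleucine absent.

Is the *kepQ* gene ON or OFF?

ON

c-di-GMP is present, so OrvT is inactive.
With no repressor bound, *fubP* is transcribed.
So FubP is produced and active.
With repressor FubP bound, *gorD* is not transcribed.
So GorD is not produced.
Indole is present, so OrvH is active.
No repressor is bound and OrvH is active, so *pexQ* is transcribed.
So PexQ is produced and active.
Norleucine is absent, so MorS is inactive.
With no repressor bound, *lutG* is transcribed.
So LutG is produced and active.
With repressor LutG bound, *morW* is not transcribed.
So MorW is not produced.
Citrulline is absent, so TemC is active.
Activator TemC is present, so *kepQ* is transcribed.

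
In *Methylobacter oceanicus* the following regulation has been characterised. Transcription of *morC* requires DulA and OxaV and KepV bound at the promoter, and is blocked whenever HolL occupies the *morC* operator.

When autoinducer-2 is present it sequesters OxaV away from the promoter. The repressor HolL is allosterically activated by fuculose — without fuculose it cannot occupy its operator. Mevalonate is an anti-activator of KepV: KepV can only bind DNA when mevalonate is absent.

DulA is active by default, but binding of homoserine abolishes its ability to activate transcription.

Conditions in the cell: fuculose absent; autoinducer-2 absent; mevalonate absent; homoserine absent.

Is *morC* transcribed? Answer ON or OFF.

Homoserine is absent, so DulA is active.
Autoinducer-2 is absent, so OxaV is active.
Mevalonate is absent, so KepV is active.
Fuculose is absent, so HolL is inactive.
No repressor is bound and DulA and OxaV and KepV are active, so *morC* is transcribed.

ON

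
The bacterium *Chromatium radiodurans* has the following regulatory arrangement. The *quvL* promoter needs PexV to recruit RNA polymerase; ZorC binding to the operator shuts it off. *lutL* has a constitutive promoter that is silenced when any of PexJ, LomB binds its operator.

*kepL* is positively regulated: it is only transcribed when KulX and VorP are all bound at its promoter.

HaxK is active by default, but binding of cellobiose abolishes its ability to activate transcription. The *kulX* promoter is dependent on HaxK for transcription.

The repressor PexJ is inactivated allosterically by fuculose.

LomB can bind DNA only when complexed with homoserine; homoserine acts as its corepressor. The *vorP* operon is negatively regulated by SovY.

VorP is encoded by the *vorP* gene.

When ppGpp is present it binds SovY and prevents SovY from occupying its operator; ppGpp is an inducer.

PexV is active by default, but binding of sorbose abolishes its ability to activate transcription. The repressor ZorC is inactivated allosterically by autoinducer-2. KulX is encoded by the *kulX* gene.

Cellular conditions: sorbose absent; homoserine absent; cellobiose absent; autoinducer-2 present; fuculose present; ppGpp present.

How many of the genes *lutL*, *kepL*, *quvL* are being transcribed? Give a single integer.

Fuculose is present, so PexJ is inactive.
Homoserine is absent, so LomB is inactive.
With no repressor bound, *lutL* is transcribed.
→ *lutL* is ON.
Cellobiose is absent, so HaxK is active.
No repressor is bound and HaxK is active, so *kulX* is transcribed.
So KulX is produced and active.
ppGpp is present, so SovY is inactive.
With no repressor bound, *vorP* is transcribed.
So VorP is produced and active.
No repressor is bound and KulX and VorP are active, so *kepL* is transcribed.
→ *kepL* is ON.
Sorbose is absent, so PexV is active.
Autoinducer-2 is present, so ZorC is inactive.
No repressor is bound and PexV is active, so *quvL* is transcribed.
→ *quvL* is ON.
3 of the 3 genes are transcribed.

3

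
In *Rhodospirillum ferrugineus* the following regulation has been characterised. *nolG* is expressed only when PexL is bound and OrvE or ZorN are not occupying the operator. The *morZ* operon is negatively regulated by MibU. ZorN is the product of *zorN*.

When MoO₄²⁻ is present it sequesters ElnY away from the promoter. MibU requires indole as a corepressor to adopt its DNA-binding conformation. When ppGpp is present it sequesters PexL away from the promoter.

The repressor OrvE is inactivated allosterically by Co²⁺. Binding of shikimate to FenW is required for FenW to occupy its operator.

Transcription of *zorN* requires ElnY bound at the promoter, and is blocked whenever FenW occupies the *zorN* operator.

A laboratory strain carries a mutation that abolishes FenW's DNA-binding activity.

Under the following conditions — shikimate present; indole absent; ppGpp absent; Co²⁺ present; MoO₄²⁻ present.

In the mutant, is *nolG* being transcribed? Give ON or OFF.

Co²⁺ is present, so OrvE is inactive.
ppGpp is absent, so PexL is active.
MoO₄²⁻ is present, so ElnY is inactive.
FenW is non-functional in this strain, so it has no effect.
Required activator ElnY is absent, so *zorN* is not transcribed.
So ZorN is not produced.
No repressor is bound and PexL is active, so *nolG* is transcribed.

ON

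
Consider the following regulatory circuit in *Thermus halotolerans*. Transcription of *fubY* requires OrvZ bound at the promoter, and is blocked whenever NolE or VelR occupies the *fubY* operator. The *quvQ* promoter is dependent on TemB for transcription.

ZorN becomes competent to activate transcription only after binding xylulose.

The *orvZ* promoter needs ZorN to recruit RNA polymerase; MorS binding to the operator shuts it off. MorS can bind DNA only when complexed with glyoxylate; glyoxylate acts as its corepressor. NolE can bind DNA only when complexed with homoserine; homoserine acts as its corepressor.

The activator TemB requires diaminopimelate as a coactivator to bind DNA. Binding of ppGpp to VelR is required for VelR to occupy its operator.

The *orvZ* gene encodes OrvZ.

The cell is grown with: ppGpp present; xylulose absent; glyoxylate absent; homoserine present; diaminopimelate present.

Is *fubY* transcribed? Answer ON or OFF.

Glyoxylate is absent, so MorS is inactive.
Xylulose is absent, so ZorN is inactive.
Required activator ZorN is absent, so *orvZ* is not transcribed.
So OrvZ is not produced.
Homoserine is present, so NolE is active.
ppGpp is present, so VelR is active.
With repressor NolE bound, *fubY* is not transcribed.

OFF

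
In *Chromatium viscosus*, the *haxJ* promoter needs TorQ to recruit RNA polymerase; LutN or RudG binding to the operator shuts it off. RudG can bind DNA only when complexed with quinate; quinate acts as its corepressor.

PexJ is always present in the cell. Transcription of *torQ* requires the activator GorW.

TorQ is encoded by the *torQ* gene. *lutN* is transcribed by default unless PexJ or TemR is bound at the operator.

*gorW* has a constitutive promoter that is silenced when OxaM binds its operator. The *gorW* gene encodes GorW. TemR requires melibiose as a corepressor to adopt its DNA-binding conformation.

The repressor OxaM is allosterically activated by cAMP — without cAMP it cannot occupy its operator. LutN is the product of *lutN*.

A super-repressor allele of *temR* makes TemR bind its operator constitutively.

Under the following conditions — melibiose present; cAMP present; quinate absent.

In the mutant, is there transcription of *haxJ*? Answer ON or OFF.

cAMP is present, so OxaM is active.
With repressor OxaM bound, *gorW* is not transcribed.
So GorW is not produced.
Required activator GorW is absent, so *torQ* is not transcribed.
So TorQ is not produced.
PexJ is produced constitutively and is active.
TemR is constitutively active in this strain.
With repressor PexJ bound, *lutN* is not transcribed.
So LutN is not produced.
Quinate is absent, so RudG is inactive.
Required activator TorQ is absent, so *haxJ* is not transcribed.

OFF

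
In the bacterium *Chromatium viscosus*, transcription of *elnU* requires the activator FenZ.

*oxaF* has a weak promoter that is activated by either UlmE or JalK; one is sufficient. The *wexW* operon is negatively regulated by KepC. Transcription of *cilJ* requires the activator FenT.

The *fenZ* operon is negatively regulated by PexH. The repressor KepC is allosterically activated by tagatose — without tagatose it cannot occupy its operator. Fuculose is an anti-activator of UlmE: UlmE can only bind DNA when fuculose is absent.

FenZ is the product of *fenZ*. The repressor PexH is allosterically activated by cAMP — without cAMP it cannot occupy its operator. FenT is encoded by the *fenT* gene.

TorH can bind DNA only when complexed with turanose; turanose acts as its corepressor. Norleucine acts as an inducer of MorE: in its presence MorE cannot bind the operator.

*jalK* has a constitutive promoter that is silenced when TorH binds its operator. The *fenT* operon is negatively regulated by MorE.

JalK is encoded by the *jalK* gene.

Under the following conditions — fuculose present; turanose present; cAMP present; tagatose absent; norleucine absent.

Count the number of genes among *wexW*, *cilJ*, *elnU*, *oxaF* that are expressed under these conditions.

Tagatose is absent, so KepC is inactive.
With no repressor bound, *wexW* is transcribed.
→ *wexW* is ON.
Norleucine is absent, so MorE is active.
With repressor MorE bound, *fenT* is not transcribed.
So FenT is not produced.
Required activator FenT is absent, so *cilJ* is not transcribed.
→ *cilJ* is OFF.
cAMP is present, so PexH is active.
With repressor PexH bound, *fenZ* is not transcribed.
So FenZ is not produced.
Required activator FenZ is absent, so *elnU* is not transcribed.
→ *elnU* is OFF.
Fuculose is present, so UlmE is inactive.
Turanose is present, so TorH is active.
With repressor TorH bound, *jalK* is not transcribed.
So JalK is not produced.
No activator is available at the *oxaF* promoter, so *oxaF* is not transcribed.
→ *oxaF* is OFF.
1 of the 4 genes is transcribed.

1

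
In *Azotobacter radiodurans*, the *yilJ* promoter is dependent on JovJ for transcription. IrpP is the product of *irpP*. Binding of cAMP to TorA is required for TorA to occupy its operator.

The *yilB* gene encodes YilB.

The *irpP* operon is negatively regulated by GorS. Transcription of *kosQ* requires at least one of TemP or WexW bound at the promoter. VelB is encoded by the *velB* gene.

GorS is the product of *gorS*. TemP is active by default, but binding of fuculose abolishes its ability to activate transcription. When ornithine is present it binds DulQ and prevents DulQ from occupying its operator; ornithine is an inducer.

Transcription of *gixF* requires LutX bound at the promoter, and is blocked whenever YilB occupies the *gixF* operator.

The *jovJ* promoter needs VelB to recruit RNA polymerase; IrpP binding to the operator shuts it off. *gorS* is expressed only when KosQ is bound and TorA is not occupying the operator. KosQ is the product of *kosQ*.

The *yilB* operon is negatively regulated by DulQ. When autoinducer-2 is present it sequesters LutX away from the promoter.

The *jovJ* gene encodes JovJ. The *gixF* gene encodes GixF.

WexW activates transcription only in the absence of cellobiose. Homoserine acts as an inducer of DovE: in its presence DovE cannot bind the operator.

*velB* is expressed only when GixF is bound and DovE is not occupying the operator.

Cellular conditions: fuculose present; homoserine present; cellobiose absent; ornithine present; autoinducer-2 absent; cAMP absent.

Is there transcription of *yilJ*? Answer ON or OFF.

OFF

Fuculose is present, so TemP is inactive.
Cellobiose is absent, so WexW is active.
Activator WexW is present, so *kosQ* is transcribed.
So KosQ is produced and active.
cAMP is absent, so TorA is inactive.
No repressor is bound and KosQ is active, so *gorS* is transcribed.
So GorS is produced and active.
With repressor GorS bound, *irpP* is not transcribed.
So IrpP is not produced.
Autoinducer-2 is absent, so LutX is active.
Ornithine is present, so DulQ is inactive.
With no repressor bound, *yilB* is transcribed.
So YilB is produced and active.
With repressor YilB bound, *gixF* is not transcribed.
So GixF is not produced.
Homoserine is present, so DovE is inactive.
Required activator GixF is absent, so *velB* is not transcribed.
So VelB is not produced.
Required activator VelB is absent, so *jovJ* is not transcribed.
So JovJ is not produced.
Required activator JovJ is absent, so *yilJ* is not transcribed.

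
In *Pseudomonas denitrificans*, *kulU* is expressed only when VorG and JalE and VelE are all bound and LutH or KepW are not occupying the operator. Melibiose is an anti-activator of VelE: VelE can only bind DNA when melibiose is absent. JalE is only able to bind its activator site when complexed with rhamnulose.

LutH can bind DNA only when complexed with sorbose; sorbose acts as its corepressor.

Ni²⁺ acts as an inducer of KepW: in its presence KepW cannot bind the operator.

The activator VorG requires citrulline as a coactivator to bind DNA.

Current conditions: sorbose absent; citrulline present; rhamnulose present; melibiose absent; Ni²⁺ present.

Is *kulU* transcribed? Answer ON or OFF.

ON

Sorbose is absent, so LutH is inactive.
Ni²⁺ is present, so KepW is inactive.
Citrulline is present, so VorG is active.
Rhamnulose is present, so JalE is active.
Melibiose is absent, so VelE is active.
No repressor is bound and VorG and JalE and VelE are active, so *kulU* is transcribed.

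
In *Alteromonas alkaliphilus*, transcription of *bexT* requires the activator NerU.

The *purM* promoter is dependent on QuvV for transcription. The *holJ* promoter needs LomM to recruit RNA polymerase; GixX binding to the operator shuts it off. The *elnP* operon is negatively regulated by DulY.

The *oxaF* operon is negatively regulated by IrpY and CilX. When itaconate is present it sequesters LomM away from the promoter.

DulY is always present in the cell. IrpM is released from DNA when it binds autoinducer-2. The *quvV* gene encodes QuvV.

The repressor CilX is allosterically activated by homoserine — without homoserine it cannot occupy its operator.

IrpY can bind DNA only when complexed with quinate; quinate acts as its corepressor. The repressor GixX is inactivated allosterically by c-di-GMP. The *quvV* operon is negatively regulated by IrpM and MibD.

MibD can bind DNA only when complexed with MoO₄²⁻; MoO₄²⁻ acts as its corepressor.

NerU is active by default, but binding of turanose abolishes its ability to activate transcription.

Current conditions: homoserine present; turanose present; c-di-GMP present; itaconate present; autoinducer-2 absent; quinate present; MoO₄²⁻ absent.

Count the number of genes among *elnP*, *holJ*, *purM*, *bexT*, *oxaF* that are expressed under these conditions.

DulY is produced constitutively and is active.
With repressor DulY bound, *elnP* is not transcribed.
→ *elnP* is OFF.
c-di-GMP is present, so GixX is inactive.
Itaconate is present, so LomM is inactive.
Required activator LomM is absent, so *holJ* is not transcribed.
→ *holJ* is OFF.
Autoinducer-2 is absent, so IrpM is active.
MoO₄²⁻ is absent, so MibD is inactive.
With repressor IrpM bound, *quvV* is not transcribed.
So QuvV is not produced.
Required activator QuvV is absent, so *purM* is not transcribed.
→ *purM* is OFF.
Turanose is present, so NerU is inactive.
Required activator NerU is absent, so *bexT* is not transcribed.
→ *bexT* is OFF.
Quinate is present, so IrpY is active.
Homoserine is present, so CilX is active.
With repressor IrpY bound, *oxaF* is not transcribed.
→ *oxaF* is OFF.
0 of the 5 genes are transcribed.

0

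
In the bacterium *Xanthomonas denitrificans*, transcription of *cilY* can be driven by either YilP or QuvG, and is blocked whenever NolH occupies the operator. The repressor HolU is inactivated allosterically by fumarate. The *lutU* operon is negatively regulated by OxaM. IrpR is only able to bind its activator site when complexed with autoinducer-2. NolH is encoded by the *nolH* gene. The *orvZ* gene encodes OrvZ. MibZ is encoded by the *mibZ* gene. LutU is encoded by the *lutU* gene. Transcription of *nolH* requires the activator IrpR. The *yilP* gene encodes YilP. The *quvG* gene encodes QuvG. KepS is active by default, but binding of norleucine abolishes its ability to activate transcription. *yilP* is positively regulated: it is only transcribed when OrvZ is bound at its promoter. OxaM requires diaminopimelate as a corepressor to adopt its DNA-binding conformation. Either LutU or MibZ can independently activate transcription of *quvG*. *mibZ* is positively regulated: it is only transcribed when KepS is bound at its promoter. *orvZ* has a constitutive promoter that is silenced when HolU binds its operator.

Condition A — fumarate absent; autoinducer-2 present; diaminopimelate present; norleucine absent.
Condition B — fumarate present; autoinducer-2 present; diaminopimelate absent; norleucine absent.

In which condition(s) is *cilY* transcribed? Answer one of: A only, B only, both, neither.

neither

Condition A:
Fumarate is absent, so HolU is active.
With repressor HolU bound, *orvZ* is not transcribed.
So OrvZ is not produced.
Required activator OrvZ is absent, so *yilP* is not transcribed.
So YilP is not produced.
Autoinducer-2 is present, so IrpR is active.
No repressor is bound and IrpR is active, so *nolH* is transcribed.
So NolH is produced and active.
Diaminopimelate is present, so OxaM is active.
With repressor OxaM bound, *lutU* is not transcribed.
So LutU is not produced.
Norleucine is absent, so KepS is active.
No repressor is bound and KepS is active, so *mibZ* is transcribed.
So MibZ is produced and active.
Activator MibZ is present, so *quvG* is transcribed.
So QuvG is produced and active.
With repressor NolH bound, *cilY* is not transcribed.
→ *cilY* is OFF in A.
Condition B:
Fumarate is present, so HolU is inactive.
With no repressor bound, *orvZ* is transcribed.
So OrvZ is produced and active.
No repressor is bound and OrvZ is active, so *yilP* is transcribed.
So YilP is produced and active.
Autoinducer-2 is present, so IrpR is active.
No repressor is bound and IrpR is active, so *nolH* is transcribed.
So NolH is produced and active.
Diaminopimelate is absent, so OxaM is inactive.
With no repressor bound, *lutU* is transcribed.
So LutU is produced and active.
Norleucine is absent, so KepS is active.
No repressor is bound and KepS is active, so *mibZ* is transcribed.
So MibZ is produced and active.
Activator LutU is present, so *quvG* is transcribed.
So QuvG is produced and active.
With repressor NolH bound, *cilY* is not transcribed.
→ *cilY* is OFF in B.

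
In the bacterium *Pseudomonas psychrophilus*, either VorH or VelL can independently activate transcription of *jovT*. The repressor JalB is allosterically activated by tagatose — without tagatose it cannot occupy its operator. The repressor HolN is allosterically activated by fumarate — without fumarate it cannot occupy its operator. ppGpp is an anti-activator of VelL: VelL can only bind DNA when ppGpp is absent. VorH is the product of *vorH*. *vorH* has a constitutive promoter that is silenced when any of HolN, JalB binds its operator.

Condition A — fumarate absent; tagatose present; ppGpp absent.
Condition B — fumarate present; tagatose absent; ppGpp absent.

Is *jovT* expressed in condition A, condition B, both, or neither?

both

Condition A:
Fumarate is absent, so HolN is inactive.
Tagatose is present, so JalB is active.
With repressor JalB bound, *vorH* is not transcribed.
So VorH is not produced.
ppGpp is absent, so VelL is active.
Activator VelL is present, so *jovT* is transcribed.
→ *jovT* is ON in A.
Condition B:
Fumarate is present, so HolN is active.
Tagatose is absent, so JalB is inactive.
With repressor HolN bound, *vorH* is not transcribed.
So VorH is not produced.
ppGpp is absent, so VelL is active.
Activator VelL is present, so *jovT* is transcribed.
→ *jovT* is ON in B.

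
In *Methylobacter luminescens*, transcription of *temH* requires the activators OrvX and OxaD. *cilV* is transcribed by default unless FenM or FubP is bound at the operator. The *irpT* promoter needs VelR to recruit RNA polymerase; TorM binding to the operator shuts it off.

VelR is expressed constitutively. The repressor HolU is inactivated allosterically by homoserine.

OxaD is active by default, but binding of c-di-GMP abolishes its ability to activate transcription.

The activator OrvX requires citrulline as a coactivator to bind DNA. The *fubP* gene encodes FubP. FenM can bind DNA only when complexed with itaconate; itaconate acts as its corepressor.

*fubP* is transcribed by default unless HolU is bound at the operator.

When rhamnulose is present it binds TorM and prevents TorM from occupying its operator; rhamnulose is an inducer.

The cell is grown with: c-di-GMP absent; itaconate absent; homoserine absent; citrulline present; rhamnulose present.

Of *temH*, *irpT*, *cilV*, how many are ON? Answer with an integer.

3

Citrulline is present, so OrvX is active.
c-di-GMP is absent, so OxaD is active.
No repressor is bound and OrvX and OxaD are active, so *temH* is transcribed.
→ *temH* is ON.
Rhamnulose is present, so TorM is inactive.
VelR is produced constitutively and is active.
No repressor is bound and VelR is active, so *irpT* is transcribed.
→ *irpT* is ON.
Itaconate is absent, so FenM is inactive.
Homoserine is absent, so HolU is active.
With repressor HolU bound, *fubP* is not transcribed.
So FubP is not produced.
With no repressor bound, *cilV* is transcribed.
→ *cilV* is ON.
3 of the 3 genes are transcribed.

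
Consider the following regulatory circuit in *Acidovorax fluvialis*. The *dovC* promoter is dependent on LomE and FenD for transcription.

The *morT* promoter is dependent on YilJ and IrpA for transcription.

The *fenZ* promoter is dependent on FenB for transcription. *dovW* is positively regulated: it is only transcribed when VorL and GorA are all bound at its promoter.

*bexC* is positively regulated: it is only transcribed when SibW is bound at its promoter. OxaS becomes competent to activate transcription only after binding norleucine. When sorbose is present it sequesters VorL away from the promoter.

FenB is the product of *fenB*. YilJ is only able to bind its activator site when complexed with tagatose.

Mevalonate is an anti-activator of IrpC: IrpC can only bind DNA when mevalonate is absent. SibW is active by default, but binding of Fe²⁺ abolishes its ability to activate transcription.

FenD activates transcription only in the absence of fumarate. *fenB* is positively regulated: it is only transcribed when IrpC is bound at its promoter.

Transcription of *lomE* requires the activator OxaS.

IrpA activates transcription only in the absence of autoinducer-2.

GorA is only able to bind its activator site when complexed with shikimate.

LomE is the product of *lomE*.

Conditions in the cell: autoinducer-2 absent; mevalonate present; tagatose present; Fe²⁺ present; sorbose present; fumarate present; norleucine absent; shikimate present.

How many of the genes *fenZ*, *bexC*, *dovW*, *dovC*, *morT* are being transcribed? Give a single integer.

Mevalonate is present, so IrpC is inactive.
Required activator IrpC is absent, so *fenB* is not transcribed.
So FenB is not produced.
Required activator FenB is absent, so *fenZ* is not transcribed.
→ *fenZ* is OFF.
Fe²⁺ is present, so SibW is inactive.
Required activator SibW is absent, so *bexC* is not transcribed.
→ *bexC* is OFF.
Sorbose is present, so VorL is inactive.
Shikimate is present, so GorA is active.
Required activator VorL is absent, so *dovW* is not transcribed.
→ *dovW* is OFF.
Norleucine is absent, so OxaS is inactive.
Required activator OxaS is absent, so *lomE* is not transcribed.
So LomE is not produced.
Fumarate is present, so FenD is inactive.
Required activator LomE is absent, so *dovC* is not transcribed.
→ *dovC* is OFF.
Tagatose is present, so YilJ is active.
Autoinducer-2 is absent, so IrpA is active.
No repressor is bound and YilJ and IrpA are active, so *morT* is transcribed.
→ *morT* is ON.
1 of the 5 genes is transcribed.

1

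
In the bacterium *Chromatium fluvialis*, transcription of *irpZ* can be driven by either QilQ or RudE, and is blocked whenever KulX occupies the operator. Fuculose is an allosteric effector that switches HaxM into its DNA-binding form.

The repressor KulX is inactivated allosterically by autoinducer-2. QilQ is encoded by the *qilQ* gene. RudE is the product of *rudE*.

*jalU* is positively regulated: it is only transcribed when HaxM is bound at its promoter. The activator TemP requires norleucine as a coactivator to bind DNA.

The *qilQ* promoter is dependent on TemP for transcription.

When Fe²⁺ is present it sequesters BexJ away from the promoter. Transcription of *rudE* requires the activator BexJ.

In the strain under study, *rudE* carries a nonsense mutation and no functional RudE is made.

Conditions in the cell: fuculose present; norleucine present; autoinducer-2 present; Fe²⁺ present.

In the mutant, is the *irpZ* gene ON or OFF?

Autoinducer-2 is present, so KulX is inactive.
Norleucine is present, so TemP is active.
No repressor is bound and TemP is active, so *qilQ* is transcribed.
So QilQ is produced and active.
RudE is non-functional in this strain, so it has no effect.
Activator QilQ is present, so *irpZ* is transcribed.

ON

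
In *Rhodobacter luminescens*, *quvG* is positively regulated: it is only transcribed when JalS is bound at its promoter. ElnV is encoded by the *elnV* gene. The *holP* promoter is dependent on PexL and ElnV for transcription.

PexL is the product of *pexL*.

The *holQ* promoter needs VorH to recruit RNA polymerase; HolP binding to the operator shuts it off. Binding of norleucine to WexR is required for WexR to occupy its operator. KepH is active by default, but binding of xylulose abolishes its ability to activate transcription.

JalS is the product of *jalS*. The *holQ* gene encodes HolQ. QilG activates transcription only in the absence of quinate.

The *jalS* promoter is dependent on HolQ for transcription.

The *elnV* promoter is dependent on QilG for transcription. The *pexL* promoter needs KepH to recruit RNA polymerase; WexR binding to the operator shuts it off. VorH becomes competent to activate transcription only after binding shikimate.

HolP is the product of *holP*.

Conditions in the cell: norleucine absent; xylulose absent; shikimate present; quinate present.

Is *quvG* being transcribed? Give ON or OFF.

ON

Norleucine is absent, so WexR is inactive.
Xylulose is absent, so KepH is active.
No repressor is bound and KepH is active, so *pexL* is transcribed.
So PexL is produced and active.
Quinate is present, so QilG is inactive.
Required activator QilG is absent, so *elnV* is not transcribed.
So ElnV is not produced.
Required activator ElnV is absent, so *holP* is not transcribed.
So HolP is not produced.
Shikimate is present, so VorH is active.
No repressor is bound and VorH is active, so *holQ* is transcribed.
So HolQ is produced and active.
No repressor is bound and HolQ is active, so *jalS* is transcribed.
So JalS is produced and active.
No repressor is bound and JalS is active, so *quvG* is transcribed.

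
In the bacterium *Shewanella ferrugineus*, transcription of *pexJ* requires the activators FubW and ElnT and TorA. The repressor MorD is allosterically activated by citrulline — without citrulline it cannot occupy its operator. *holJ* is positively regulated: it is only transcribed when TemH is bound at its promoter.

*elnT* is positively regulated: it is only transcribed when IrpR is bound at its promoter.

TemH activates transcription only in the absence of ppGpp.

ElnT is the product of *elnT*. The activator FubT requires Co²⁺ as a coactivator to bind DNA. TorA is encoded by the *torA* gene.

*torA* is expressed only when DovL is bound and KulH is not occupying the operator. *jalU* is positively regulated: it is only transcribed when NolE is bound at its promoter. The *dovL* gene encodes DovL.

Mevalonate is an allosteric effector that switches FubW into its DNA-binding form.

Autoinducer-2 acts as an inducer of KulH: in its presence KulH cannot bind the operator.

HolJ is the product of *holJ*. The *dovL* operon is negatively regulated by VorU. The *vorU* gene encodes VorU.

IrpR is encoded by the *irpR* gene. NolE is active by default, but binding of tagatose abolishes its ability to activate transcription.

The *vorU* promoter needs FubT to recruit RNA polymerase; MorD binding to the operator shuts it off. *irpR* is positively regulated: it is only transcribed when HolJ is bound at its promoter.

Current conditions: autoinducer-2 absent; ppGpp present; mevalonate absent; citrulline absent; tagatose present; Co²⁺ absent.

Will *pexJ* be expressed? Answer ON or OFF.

OFF

Mevalonate is absent, so FubW is inactive.
ppGpp is present, so TemH is inactive.
Required activator TemH is absent, so *holJ* is not transcribed.
So HolJ is not produced.
Required activator HolJ is absent, so *irpR* is not transcribed.
So IrpR is not produced.
Required activator IrpR is absent, so *elnT* is not transcribed.
So ElnT is not produced.
Co²⁺ is absent, so FubT is inactive.
Citrulline is absent, so MorD is inactive.
Required activator FubT is absent, so *vorU* is not transcribed.
So VorU is not produced.
With no repressor bound, *dovL* is transcribed.
So DovL is produced and active.
Autoinducer-2 is absent, so KulH is active.
With repressor KulH bound, *torA* is not transcribed.
So TorA is not produced.
Required activator FubW is absent, so *pexJ* is not transcribed.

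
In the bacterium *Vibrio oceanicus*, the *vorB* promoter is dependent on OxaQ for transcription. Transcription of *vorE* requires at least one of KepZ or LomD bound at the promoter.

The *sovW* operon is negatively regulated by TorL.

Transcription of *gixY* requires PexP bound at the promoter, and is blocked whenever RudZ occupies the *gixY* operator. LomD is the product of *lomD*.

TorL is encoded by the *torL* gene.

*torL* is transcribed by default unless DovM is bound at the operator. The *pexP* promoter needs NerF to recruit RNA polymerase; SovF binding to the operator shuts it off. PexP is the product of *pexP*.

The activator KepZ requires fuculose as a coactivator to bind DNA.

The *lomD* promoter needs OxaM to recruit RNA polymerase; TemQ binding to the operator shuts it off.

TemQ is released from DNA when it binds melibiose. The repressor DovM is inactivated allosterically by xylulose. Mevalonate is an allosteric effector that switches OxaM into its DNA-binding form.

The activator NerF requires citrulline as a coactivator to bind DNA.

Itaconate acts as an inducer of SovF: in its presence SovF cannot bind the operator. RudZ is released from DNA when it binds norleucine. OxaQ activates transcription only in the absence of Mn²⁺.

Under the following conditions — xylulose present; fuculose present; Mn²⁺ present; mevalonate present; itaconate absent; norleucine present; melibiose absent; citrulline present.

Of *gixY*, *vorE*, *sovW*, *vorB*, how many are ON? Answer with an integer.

Itaconate is absent, so SovF is active.
Citrulline is present, so NerF is active.
With repressor SovF bound, *pexP* is not transcribed.
So PexP is not produced.
Norleucine is present, so RudZ is inactive.
Required activator PexP is absent, so *gixY* is not transcribed.
→ *gixY* is OFF.
Fuculose is present, so KepZ is active.
Mevalonate is present, so OxaM is active.
Melibiose is absent, so TemQ is active.
With repressor TemQ bound, *lomD* is not transcribed.
So LomD is not produced.
Activator KepZ is present, so *vorE* is transcribed.
→ *vorE* is ON.
Xylulose is present, so DovM is inactive.
With no repressor bound, *torL* is transcribed.
So TorL is produced and active.
With repressor TorL bound, *sovW* is not transcribed.
→ *sovW* is OFF.
Mn²⁺ is present, so OxaQ is inactive.
Required activator OxaQ is absent, so *vorB* is not transcribed.
→ *vorB* is OFF.
1 of the 4 genes is transcribed.

1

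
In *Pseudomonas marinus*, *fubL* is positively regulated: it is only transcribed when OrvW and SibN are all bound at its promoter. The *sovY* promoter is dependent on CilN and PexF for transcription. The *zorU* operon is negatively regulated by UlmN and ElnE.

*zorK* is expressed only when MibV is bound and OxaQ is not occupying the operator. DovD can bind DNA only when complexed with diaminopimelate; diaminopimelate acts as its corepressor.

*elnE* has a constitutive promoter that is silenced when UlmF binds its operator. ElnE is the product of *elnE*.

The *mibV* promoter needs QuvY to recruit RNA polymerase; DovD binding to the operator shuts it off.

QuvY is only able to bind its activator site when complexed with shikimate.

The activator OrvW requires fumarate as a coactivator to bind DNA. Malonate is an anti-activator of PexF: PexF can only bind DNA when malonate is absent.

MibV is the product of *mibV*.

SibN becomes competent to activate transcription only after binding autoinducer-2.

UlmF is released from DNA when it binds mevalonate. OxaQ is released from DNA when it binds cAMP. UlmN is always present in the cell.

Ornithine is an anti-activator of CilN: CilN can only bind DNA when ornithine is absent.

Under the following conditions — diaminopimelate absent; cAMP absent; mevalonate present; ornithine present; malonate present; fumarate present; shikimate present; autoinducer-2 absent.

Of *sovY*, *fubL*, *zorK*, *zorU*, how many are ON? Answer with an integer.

Ornithine is present, so CilN is inactive.
Malonate is present, so PexF is inactive.
Required activator CilN is absent, so *sovY* is not transcribed.
→ *sovY* is OFF.
Fumarate is present, so OrvW is active.
Autoinducer-2 is absent, so SibN is inactive.
Required activator SibN is absent, so *fubL* is not transcribed.
→ *fubL* is OFF.
Shikimate is present, so QuvY is active.
Diaminopimelate is absent, so DovD is inactive.
No repressor is bound and QuvY is active, so *mibV* is transcribed.
So MibV is produced and active.
cAMP is absent, so OxaQ is active.
With repressor OxaQ bound, *zorK* is not transcribed.
→ *zorK* is OFF.
UlmN is produced constitutively and is active.
Mevalonate is present, so UlmF is inactive.
With no repressor bound, *elnE* is transcribed.
So ElnE is produced and active.
With repressor UlmN bound, *zorU* is not transcribed.
→ *zorU* is OFF.
0 of the 4 genes are transcribed.

0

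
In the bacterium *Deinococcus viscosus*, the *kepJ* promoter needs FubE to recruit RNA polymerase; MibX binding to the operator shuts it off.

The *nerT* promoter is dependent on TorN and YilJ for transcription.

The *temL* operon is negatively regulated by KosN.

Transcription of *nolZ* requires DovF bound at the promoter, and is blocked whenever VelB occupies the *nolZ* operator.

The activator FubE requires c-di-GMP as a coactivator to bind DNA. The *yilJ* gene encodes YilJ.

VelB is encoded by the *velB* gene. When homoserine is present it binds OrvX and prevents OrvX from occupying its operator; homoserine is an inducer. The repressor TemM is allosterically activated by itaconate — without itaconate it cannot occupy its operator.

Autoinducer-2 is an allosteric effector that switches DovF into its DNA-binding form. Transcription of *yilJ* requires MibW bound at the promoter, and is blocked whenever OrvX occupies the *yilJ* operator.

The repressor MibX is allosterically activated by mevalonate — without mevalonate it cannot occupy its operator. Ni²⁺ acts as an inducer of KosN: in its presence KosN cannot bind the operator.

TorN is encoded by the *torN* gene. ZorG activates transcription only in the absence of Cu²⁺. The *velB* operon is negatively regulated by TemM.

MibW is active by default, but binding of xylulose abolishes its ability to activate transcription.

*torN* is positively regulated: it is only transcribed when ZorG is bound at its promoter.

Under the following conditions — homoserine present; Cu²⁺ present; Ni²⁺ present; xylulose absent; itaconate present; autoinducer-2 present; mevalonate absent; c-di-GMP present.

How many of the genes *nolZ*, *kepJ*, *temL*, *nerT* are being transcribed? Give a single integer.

Itaconate is present, so TemM is active.
With repressor TemM bound, *velB* is not transcribed.
So VelB is not produced.
Autoinducer-2 is present, so DovF is active.
No repressor is bound and DovF is active, so *nolZ* is transcribed.
→ *nolZ* is ON.
c-di-GMP is present, so FubE is active.
Mevalonate is absent, so MibX is inactive.
No repressor is bound and FubE is active, so *kepJ* is transcribed.
→ *kepJ* is ON.
Ni²⁺ is present, so KosN is inactive.
With no repressor bound, *temL* is transcribed.
→ *temL* is ON.
Cu²⁺ is present, so ZorG is inactive.
Required activator ZorG is absent, so *torN* is not transcribed.
So TorN is not produced.
Homoserine is present, so OrvX is inactive.
Xylulose is absent, so MibW is active.
No repressor is bound and MibW is active, so *yilJ* is transcribed.
So YilJ is produced and active.
Required activator TorN is absent, so *nerT* is not transcribed.
→ *nerT* is OFF.
3 of the 4 genes are transcribed.

3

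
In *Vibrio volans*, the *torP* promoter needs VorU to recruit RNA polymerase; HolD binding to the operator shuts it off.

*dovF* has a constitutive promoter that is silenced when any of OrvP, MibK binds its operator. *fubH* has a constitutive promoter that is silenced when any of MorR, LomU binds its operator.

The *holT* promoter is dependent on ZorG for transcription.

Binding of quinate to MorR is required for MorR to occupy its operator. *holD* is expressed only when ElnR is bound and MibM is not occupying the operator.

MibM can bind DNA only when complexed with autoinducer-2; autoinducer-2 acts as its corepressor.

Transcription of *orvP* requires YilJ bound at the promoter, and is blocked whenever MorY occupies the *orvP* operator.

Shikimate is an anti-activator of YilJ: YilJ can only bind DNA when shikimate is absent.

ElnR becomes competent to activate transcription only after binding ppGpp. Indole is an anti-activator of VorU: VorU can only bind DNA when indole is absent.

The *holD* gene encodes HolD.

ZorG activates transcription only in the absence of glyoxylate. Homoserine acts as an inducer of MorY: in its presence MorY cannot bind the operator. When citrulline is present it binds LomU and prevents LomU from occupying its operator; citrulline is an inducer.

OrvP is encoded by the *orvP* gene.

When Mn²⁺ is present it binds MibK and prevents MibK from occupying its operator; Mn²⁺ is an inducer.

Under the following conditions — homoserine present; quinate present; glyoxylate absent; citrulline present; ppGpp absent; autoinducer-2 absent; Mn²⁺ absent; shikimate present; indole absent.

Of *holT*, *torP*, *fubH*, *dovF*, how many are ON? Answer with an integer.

2

Glyoxylate is absent, so ZorG is active.
No repressor is bound and ZorG is active, so *holT* is transcribed.
→ *holT* is ON.
Indole is absent, so VorU is active.
ppGpp is absent, so ElnR is inactive.
Autoinducer-2 is absent, so MibM is inactive.
Required activator ElnR is absent, so *holD* is not transcribed.
So HolD is not produced.
No repressor is bound and VorU is active, so *torP* is transcribed.
→ *torP* is ON.
Quinate is present, so MorR is active.
Citrulline is present, so LomU is inactive.
With repressor MorR bound, *fubH* is not transcribed.
→ *fubH* is OFF.
Shikimate is present, so YilJ is inactive.
Homoserine is present, so MorY is inactive.
Required activator YilJ is absent, so *orvP* is not transcribed.
So OrvP is not produced.
Mn²⁺ is absent, so MibK is active.
With repressor MibK bound, *dovF* is not transcribed.
→ *dovF* is OFF.
2 of the 4 genes are transcribed.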